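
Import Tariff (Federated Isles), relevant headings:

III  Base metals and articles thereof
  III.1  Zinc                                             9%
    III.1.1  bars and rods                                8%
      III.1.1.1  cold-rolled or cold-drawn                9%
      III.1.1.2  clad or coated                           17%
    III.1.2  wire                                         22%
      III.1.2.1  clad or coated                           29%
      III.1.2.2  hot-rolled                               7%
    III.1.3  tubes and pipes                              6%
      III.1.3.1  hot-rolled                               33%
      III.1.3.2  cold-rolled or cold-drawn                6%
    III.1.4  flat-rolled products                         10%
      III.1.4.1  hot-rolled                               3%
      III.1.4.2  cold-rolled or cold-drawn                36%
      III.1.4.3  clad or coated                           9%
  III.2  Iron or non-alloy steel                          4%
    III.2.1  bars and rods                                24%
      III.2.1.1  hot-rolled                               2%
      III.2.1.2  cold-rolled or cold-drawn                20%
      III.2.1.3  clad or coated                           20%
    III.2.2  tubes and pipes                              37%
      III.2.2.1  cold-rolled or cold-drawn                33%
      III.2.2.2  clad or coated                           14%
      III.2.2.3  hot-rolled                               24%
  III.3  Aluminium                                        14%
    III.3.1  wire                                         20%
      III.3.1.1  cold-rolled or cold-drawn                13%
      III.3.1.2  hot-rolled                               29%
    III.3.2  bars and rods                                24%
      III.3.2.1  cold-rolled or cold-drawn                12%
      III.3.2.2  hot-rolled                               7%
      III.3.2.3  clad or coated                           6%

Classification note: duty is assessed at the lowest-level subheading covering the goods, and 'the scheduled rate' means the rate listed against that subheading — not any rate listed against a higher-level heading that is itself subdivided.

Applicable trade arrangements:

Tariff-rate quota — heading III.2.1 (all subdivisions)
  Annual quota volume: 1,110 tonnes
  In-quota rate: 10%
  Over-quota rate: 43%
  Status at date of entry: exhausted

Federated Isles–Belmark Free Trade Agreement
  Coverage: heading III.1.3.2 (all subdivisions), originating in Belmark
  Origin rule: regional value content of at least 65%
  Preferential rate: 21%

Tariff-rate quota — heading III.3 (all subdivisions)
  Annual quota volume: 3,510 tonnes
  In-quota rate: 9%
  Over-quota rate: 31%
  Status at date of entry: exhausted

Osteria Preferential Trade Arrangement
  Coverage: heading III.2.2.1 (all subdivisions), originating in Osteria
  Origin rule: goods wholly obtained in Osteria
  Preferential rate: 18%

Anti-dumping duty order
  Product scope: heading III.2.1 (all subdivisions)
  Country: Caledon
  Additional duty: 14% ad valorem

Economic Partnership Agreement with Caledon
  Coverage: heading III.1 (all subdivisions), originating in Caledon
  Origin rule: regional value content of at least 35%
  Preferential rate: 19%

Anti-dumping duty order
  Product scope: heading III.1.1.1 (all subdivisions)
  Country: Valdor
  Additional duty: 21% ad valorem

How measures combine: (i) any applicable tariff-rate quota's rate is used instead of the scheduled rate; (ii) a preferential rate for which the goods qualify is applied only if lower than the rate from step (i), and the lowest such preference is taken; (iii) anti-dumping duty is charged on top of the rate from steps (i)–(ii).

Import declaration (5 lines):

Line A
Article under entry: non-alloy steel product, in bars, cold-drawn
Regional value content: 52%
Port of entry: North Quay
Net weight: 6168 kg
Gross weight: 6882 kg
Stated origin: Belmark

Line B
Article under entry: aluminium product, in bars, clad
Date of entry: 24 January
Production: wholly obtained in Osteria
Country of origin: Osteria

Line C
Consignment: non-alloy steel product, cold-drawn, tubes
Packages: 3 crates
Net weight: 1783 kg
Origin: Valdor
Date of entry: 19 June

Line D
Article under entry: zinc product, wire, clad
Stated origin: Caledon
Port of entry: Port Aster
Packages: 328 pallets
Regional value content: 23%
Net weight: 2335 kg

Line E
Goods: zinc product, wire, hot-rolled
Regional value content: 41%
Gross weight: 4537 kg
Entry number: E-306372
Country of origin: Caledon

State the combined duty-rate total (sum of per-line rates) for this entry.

Line A: non-alloy steel → III.2; in bars → III.2.1; cold-drawn → III.2.1.2. Scheduled 20%. quota on III.2.1 exhausted → over-quota 43%; Belmark agreement on III.1.3.2: III.2.1.2 not covered. → 43%.
Line B: aluminium → III.3; in bars → III.3.2; clad → III.3.2.3. Scheduled 6%. quota on III.3 exhausted → over-quota 31%; Osteria agreement on III.2.2.1: III.3.2.3 not covered. → 31%.
Line C: non-alloy steel → III.2; tubes → III.2.2; cold-drawn → III.2.2.1. Scheduled 33%. No special measure applies. → 33%.
Line D: zinc → III.1; wire → III.1.2; clad → III.1.2.1. Scheduled 29%. Caledon agreement on III.1: RVC < 35%. → 29%.
Line E: zinc → III.1; wire → III.1.2; hot-rolled → III.1.2.2. Scheduled 7%. Caledon agreement on III.1: RVC ≥ 35% → 19% available; preference 19% not lower than 7% → no reduction. → 7%.
Sum: 43% + 31% + 33% + 29% + 7% = 143%.

143%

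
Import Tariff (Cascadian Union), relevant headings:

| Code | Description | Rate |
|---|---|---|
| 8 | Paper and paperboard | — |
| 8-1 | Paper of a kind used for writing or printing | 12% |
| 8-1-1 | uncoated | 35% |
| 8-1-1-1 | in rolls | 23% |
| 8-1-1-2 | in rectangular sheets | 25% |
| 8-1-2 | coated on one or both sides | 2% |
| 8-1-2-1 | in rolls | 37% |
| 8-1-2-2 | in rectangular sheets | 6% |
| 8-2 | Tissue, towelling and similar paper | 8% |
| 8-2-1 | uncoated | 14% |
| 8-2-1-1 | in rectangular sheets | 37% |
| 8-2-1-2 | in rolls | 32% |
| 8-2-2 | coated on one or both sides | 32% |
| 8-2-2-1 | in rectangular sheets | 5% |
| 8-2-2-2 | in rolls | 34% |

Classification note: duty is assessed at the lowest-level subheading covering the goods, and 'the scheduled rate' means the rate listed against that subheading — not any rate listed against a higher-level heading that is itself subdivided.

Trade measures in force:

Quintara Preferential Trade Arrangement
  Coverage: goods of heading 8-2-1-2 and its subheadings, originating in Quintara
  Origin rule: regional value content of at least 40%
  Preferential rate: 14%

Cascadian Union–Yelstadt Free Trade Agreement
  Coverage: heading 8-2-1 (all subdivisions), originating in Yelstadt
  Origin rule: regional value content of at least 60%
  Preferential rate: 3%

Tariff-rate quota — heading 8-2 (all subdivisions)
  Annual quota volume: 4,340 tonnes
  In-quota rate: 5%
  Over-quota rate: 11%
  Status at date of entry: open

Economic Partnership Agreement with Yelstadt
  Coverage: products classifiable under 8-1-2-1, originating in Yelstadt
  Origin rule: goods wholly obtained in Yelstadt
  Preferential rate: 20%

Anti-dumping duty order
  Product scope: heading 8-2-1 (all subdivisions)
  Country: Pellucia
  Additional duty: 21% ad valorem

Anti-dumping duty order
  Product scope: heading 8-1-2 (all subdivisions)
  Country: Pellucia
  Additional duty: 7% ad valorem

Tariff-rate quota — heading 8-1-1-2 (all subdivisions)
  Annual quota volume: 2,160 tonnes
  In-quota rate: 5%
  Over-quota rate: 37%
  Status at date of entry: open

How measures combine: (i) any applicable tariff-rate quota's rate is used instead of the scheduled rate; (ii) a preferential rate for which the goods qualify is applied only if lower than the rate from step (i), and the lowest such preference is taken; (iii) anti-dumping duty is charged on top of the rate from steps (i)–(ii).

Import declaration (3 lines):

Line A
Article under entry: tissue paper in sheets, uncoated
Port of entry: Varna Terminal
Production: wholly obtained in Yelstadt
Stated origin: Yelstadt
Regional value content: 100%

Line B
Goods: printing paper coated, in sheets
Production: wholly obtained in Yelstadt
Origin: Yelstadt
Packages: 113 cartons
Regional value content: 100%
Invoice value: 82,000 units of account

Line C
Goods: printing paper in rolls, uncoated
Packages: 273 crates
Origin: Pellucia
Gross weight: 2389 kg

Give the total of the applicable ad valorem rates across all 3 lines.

Line A: tissue paper → 8-2; uncoated → 8-2-1; in sheets → 8-2-1-1. Scheduled 37%. quota on 8-2 open → in-quota 5%; Yelstadt agreement on 8-2-1: RVC ≥ 60% → 3% available; Yelstadt agreement on 8-1-2-1: 8-2-1-1 not covered; preferential 3%. → 3%.
Line B: printing paper → 8-1; coated → 8-1-2; in sheets → 8-1-2-2. Scheduled 6%. Yelstadt agreement on 8-2-1: 8-1-2-2 not covered; Yelstadt agreement on 8-1-2-1: 8-1-2-2 not covered. → 6%.
Line C: printing paper → 8-1; uncoated → 8-1-1; in rolls → 8-1-1-1. Scheduled 23%. No special measure applies. → 23%.
Sum: 3% + 6% + 23% = 32%.

32%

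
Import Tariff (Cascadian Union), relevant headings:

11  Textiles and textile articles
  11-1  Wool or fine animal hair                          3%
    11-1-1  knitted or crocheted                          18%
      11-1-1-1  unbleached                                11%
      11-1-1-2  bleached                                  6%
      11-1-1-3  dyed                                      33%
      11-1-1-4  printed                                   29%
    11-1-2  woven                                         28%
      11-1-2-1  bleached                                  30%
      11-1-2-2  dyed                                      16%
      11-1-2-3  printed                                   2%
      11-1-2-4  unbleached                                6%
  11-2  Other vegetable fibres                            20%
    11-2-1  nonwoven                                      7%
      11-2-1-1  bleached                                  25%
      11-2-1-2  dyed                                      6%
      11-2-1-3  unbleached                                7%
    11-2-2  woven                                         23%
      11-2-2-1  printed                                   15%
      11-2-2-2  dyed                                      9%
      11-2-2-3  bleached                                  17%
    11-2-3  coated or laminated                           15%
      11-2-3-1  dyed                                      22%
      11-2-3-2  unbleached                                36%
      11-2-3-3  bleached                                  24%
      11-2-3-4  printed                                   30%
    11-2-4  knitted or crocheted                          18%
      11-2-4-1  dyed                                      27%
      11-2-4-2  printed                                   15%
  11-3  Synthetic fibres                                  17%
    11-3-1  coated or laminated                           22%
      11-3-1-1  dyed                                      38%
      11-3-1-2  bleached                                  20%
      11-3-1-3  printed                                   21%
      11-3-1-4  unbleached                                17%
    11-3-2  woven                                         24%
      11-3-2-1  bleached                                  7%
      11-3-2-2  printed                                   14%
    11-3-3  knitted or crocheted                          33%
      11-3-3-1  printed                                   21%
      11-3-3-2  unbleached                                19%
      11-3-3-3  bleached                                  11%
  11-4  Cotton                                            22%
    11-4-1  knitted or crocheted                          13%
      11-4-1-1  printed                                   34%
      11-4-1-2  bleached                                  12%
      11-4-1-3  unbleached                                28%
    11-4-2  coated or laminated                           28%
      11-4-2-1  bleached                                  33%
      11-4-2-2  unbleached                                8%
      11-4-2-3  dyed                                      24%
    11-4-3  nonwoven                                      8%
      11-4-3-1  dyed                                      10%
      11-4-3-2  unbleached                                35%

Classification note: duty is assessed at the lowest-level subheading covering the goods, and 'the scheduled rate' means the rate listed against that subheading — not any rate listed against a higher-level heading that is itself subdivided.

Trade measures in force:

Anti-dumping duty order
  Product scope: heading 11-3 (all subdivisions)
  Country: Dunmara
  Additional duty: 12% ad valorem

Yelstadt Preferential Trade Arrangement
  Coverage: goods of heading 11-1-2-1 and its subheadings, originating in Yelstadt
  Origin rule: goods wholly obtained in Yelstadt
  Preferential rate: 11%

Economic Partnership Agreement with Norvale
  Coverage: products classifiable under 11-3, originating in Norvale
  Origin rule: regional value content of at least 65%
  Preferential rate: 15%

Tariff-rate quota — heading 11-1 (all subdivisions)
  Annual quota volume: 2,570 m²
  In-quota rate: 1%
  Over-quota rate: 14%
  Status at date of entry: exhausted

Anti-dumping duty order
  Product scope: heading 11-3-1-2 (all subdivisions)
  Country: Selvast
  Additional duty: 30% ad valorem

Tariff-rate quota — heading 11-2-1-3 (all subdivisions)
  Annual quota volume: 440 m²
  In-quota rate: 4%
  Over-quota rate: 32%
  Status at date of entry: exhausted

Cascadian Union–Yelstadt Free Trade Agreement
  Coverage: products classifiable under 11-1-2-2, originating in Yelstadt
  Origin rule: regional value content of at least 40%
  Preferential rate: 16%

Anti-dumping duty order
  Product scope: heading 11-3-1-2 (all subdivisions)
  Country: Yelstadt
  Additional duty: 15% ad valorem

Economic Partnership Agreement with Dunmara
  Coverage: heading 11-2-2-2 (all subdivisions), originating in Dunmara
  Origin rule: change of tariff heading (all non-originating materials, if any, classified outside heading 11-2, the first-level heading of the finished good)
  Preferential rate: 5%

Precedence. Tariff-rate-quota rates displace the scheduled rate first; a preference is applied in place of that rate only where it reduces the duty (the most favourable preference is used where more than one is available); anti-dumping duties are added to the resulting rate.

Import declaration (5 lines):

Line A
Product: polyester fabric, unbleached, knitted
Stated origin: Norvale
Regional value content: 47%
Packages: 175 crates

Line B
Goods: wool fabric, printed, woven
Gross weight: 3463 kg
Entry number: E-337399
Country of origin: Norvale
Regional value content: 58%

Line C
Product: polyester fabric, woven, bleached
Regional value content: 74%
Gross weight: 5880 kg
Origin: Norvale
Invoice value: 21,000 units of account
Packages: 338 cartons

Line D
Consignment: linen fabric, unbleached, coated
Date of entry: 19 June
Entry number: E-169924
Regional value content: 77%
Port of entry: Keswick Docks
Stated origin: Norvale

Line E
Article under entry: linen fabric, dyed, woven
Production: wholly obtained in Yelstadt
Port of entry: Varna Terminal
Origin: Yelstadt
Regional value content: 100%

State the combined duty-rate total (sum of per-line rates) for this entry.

Line A: polyester → 11-3; knitted → 11-3-3; unbleached → 11-3-3-2. Scheduled 19%. Norvale agreement on 11-3: RVC < 65%. → 19%.
Line B: wool → 11-1; woven → 11-1-2; printed → 11-1-2-3. Scheduled 2%. quota on 11-1 exhausted → over-quota 14%; Norvale agreement on 11-3: 11-1-2-3 not covered. → 14%.
Line C: polyester → 11-3; woven → 11-3-2; bleached → 11-3-2-1. Scheduled 7%. Norvale agreement on 11-3: RVC ≥ 65% → 15% available; preference 15% not lower than 7% → no reduction. → 7%.
Line D: linen → 11-2; coated → 11-2-3; unbleached → 11-2-3-2. Scheduled 36%. Norvale agreement on 11-3: 11-2-3-2 not covered. → 36%.
Line E: linen → 11-2; woven → 11-2-2; dyed → 11-2-2-2. Scheduled 9%. Yelstadt agreement on 11-1-2-1: 11-2-2-2 not covered; Yelstadt agreement on 11-1-2-2: 11-2-2-2 not covered. → 9%.
Sum: 19% + 14% + 7% + 36% + 9% = 85%.

85%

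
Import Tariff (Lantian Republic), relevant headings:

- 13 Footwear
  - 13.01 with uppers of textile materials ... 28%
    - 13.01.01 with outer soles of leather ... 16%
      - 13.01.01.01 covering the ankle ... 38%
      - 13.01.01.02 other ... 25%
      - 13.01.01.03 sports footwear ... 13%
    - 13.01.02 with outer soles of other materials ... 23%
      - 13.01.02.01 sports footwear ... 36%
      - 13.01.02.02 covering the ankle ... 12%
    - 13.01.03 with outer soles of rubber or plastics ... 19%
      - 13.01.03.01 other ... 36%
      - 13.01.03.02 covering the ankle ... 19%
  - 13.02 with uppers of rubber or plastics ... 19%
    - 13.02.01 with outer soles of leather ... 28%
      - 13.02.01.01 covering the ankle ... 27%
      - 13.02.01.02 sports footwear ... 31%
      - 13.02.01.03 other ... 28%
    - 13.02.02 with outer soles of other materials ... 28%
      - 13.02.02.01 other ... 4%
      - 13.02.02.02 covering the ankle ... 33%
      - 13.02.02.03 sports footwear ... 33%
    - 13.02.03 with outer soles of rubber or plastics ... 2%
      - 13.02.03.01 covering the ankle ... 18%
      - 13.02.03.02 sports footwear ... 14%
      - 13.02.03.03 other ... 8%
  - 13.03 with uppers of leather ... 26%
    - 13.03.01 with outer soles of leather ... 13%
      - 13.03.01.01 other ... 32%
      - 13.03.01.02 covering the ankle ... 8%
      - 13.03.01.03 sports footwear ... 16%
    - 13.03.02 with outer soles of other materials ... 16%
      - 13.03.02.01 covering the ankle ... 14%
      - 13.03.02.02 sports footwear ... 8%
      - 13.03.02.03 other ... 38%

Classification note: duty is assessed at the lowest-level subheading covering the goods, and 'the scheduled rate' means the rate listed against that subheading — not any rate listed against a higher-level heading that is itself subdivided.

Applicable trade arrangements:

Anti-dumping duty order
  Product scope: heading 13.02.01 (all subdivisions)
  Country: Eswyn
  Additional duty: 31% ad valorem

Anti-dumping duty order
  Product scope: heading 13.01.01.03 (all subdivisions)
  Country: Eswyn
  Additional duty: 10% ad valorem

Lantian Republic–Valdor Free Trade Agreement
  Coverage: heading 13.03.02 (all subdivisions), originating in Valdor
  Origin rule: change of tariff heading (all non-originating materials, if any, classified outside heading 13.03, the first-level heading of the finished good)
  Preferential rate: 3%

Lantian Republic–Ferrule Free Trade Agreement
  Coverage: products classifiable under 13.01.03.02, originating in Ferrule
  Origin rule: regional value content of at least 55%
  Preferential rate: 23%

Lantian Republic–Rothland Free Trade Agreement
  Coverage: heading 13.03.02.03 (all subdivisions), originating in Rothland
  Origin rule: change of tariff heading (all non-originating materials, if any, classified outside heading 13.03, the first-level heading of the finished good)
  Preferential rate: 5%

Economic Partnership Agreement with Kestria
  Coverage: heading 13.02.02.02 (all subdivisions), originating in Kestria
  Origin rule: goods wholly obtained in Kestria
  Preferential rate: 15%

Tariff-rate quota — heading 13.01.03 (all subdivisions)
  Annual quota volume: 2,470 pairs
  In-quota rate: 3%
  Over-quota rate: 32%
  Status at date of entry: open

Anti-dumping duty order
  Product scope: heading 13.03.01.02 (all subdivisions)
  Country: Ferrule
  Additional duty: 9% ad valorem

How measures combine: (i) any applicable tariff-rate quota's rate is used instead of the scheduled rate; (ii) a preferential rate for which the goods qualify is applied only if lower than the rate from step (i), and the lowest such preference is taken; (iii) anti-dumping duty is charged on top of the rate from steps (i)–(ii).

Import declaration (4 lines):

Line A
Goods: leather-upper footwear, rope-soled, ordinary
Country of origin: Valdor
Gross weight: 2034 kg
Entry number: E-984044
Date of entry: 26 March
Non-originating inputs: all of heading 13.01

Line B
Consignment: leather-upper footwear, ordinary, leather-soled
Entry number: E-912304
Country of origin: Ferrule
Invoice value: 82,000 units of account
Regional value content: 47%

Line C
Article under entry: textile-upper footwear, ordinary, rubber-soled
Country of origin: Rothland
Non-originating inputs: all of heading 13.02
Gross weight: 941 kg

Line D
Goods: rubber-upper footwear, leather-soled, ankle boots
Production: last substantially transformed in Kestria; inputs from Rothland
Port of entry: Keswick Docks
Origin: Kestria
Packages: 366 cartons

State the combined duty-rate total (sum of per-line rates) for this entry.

65%

Line A: leather-upper → 13.03; rope-soled → 13.03.02; ordinary → 13.03.02.03. Scheduled 38%. Valdor agreement on 13.03.02: CTH met → 3% available; preferential 3%. → 3%.
Line B: leather-upper → 13.03; leather-soled → 13.03.01; ordinary → 13.03.01.01. Scheduled 32%. Ferrule agreement on 13.01.03.02: 13.03.01.01 not covered. → 32%.
Line C: textile-upper → 13.01; rubber-soled → 13.01.03; ordinary → 13.01.03.01. Scheduled 36%. quota on 13.01.03 open → in-quota 3%; Rothland agreement on 13.03.02.03: 13.01.03.01 not covered. → 3%.
Line D: rubber-upper → 13.02; leather-soled → 13.02.01; ankle boots → 13.02.01.01. Scheduled 27%. Kestria agreement on 13.02.02.02: 13.02.01.01 not covered. → 27%.
Sum: 3% + 32% + 3% + 27% = 65%.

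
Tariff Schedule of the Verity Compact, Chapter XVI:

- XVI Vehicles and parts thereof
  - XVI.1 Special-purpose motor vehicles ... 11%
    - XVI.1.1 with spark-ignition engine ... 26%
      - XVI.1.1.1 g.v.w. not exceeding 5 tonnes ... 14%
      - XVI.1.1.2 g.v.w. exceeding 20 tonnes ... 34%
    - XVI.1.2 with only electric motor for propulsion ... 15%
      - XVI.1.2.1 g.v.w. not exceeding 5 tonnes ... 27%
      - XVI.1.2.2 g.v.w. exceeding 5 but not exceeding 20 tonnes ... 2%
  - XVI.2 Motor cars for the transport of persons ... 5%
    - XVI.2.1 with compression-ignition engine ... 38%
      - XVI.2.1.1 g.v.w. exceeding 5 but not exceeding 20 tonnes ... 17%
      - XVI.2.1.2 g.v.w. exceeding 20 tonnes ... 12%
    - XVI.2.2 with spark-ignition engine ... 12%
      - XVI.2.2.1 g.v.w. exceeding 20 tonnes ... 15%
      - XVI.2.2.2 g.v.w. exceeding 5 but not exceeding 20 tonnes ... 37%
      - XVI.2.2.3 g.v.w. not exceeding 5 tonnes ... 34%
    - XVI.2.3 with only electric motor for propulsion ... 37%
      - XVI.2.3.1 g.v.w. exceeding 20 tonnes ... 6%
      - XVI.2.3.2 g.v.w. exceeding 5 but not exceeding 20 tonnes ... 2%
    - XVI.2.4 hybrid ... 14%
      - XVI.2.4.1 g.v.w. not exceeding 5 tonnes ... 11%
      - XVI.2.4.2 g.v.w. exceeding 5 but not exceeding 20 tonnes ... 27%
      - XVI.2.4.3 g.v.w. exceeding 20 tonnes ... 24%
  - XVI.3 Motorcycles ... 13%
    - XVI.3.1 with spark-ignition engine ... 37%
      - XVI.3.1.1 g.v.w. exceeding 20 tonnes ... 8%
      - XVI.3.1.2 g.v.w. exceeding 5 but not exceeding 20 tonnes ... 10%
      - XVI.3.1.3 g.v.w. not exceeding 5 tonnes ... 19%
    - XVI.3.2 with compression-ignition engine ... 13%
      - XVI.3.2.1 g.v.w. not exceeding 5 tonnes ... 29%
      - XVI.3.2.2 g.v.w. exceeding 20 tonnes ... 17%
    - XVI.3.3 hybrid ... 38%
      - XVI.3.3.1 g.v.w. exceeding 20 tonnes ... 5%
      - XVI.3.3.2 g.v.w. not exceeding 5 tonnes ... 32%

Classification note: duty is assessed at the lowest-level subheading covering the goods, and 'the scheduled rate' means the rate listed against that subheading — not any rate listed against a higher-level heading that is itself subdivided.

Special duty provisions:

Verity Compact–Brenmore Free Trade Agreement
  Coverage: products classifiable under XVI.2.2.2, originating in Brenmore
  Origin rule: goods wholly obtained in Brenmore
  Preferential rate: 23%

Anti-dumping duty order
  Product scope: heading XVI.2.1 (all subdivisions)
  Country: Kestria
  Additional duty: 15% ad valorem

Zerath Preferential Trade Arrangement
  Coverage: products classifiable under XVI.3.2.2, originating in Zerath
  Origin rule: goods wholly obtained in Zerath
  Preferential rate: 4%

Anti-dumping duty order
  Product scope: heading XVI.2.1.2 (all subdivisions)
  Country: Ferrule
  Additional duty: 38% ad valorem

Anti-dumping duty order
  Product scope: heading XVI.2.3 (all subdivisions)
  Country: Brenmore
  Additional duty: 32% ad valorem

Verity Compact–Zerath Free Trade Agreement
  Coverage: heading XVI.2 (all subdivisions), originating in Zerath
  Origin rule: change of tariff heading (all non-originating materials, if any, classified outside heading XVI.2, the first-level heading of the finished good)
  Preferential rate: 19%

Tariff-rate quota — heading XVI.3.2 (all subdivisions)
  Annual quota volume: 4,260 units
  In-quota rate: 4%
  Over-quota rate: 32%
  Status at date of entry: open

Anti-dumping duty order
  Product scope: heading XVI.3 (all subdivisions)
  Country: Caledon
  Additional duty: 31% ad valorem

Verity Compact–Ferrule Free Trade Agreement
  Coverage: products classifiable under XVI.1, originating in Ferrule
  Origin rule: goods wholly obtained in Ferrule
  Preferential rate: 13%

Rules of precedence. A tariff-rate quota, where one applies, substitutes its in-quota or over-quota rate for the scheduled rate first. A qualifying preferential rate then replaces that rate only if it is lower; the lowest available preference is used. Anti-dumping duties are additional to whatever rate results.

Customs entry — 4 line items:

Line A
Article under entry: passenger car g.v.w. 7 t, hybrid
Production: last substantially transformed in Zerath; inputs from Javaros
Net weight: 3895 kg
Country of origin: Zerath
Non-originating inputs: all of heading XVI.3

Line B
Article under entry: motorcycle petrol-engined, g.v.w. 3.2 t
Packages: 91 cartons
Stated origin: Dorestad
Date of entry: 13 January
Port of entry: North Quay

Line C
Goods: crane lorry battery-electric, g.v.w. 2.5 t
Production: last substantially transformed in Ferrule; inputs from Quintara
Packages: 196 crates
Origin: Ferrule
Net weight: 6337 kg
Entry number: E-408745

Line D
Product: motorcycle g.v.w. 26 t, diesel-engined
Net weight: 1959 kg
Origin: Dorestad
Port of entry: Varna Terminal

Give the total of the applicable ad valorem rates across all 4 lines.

Line A: passenger car → XVI.2; hybrid → XVI.2.4; g.v.w. 7 t → XVI.2.4.2. Scheduled 27%. Zerath agreement on XVI.3.2.2: XVI.2.4.2 not covered; Zerath agreement on XVI.2: CTH met → 19% available; preferential 19%. → 19%.
Line B: motorcycle → XVI.3; petrol-engined → XVI.3.1; g.v.w. 3.2 t → XVI.3.1.3. Scheduled 19%. No special measure applies. → 19%.
Line C: crane lorry → XVI.1; battery-electric → XVI.1.2; g.v.w. 2.5 t → XVI.1.2.1. Scheduled 27%. Ferrule agreement on XVI.1: not wholly obtained. → 27%.
Line D: motorcycle → XVI.3; diesel-engined → XVI.3.2; g.v.w. 26 t → XVI.3.2.2. Scheduled 17%. quota on XVI.3.2 open → in-quota 4%. → 4%.
Sum: 19% + 19% + 27% + 4% = 69%.

69%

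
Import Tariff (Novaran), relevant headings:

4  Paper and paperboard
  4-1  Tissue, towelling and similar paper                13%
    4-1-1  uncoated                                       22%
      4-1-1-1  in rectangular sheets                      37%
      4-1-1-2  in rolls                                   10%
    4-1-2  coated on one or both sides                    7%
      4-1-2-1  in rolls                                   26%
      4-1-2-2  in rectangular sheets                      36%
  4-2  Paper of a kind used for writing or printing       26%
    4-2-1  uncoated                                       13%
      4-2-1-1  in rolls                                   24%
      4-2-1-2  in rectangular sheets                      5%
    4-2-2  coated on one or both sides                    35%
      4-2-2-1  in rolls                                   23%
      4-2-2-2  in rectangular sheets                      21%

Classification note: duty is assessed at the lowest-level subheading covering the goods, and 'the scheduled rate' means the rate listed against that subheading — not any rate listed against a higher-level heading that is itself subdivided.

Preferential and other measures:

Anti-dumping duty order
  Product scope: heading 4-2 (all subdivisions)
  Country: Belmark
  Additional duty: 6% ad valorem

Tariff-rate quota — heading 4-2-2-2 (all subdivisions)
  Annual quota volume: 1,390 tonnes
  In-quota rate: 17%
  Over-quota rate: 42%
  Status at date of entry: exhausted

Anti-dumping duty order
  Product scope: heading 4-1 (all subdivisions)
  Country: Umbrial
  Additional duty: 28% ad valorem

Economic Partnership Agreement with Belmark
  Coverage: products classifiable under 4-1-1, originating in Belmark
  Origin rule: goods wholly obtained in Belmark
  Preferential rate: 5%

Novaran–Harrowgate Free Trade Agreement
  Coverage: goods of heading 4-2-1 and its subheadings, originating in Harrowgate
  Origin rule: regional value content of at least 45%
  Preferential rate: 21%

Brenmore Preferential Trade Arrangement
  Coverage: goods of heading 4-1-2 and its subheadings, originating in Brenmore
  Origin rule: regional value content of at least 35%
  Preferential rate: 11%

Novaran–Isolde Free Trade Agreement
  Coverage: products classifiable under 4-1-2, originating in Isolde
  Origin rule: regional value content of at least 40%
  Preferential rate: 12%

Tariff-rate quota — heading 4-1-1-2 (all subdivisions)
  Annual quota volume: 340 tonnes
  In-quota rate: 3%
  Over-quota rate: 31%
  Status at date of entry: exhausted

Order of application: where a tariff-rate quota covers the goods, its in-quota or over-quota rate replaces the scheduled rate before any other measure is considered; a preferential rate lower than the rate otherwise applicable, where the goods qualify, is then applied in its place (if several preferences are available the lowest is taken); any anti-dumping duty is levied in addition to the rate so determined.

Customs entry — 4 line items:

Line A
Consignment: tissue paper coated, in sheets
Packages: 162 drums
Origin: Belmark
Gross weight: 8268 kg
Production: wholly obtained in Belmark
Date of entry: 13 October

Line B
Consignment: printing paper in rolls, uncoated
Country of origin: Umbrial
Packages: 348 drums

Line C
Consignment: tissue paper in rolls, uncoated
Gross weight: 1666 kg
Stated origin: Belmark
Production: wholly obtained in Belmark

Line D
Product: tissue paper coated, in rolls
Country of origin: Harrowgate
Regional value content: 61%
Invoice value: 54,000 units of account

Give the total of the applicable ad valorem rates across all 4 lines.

Line A: tissue paper → 4-1; coated → 4-1-2; in sheets → 4-1-2-2. Scheduled 36%. Belmark agreement on 4-1-1: 4-1-2-2 not covered. → 36%.
Line B: printing paper → 4-2; uncoated → 4-2-1; in rolls → 4-2-1-1. Scheduled 24%. No special measure applies. → 24%.
Line C: tissue paper → 4-1; uncoated → 4-1-1; in rolls → 4-1-1-2. Scheduled 10%. quota on 4-1-1-2 exhausted → over-quota 31%; Belmark agreement on 4-1-1: wholly obtained → 5% available; preferential 5%. → 5%.
Line D: tissue paper → 4-1; coated → 4-1-2; in rolls → 4-1-2-1. Scheduled 26%. Harrowgate agreement on 4-2-1: 4-1-2-1 not covered. → 26%.
Sum: 36% + 24% + 5% + 26% = 91%.

91%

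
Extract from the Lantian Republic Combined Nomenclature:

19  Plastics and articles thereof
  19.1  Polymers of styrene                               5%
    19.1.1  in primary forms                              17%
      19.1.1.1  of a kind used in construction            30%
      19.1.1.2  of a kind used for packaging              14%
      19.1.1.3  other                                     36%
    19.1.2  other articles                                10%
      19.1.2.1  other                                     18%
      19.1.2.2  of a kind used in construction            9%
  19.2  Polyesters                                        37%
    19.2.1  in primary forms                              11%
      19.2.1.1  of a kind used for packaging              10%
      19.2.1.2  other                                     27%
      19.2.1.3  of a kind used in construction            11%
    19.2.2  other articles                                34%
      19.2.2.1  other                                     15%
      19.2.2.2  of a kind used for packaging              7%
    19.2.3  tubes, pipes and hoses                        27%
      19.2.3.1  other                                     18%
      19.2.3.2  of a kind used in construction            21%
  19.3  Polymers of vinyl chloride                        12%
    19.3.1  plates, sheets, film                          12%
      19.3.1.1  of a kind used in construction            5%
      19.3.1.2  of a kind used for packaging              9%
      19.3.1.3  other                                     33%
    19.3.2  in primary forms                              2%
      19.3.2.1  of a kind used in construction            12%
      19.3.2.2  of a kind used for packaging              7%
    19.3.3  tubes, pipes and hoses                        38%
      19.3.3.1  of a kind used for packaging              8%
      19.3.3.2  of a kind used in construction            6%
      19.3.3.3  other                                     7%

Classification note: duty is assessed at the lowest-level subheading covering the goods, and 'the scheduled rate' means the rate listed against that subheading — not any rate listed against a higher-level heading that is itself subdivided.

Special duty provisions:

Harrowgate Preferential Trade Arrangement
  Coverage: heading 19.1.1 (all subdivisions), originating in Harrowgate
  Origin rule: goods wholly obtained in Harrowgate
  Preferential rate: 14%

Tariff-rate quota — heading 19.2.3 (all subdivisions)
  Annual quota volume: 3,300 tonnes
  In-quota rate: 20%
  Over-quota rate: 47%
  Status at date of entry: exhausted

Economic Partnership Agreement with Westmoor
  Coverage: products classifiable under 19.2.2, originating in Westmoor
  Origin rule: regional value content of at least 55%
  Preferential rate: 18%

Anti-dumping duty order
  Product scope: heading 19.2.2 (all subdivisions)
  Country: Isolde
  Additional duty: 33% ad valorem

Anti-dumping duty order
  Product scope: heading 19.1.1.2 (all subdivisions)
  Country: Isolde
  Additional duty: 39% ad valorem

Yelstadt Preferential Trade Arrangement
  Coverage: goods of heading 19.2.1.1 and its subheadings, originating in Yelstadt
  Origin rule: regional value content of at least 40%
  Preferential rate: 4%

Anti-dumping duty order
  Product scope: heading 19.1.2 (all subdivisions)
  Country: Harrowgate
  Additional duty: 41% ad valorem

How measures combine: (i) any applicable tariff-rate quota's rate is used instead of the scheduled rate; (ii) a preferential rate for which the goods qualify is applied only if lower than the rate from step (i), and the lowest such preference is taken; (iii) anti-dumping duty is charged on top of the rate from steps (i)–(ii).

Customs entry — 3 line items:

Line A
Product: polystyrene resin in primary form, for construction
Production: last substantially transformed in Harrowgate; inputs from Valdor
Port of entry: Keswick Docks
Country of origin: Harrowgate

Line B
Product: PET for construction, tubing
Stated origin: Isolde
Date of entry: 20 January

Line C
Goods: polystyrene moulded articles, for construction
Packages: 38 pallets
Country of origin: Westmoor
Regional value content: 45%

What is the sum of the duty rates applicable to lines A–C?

86%

Line A: polystyrene → 19.1; resin in primary form → 19.1.1; for construction → 19.1.1.1. Scheduled 30%. Harrowgate agreement on 19.1.1: not wholly obtained. → 30%.
Line B: PET → 19.2; tubing → 19.2.3; for construction → 19.2.3.2. Scheduled 21%. quota on 19.2.3 exhausted → over-quota 47%. → 47%.
Line C: polystyrene → 19.1; moulded articles → 19.1.2; for construction → 19.1.2.2. Scheduled 9%. Westmoor agreement on 19.2.2: 19.1.2.2 not covered. → 9%.
Sum: 30% + 47% + 9% = 86%.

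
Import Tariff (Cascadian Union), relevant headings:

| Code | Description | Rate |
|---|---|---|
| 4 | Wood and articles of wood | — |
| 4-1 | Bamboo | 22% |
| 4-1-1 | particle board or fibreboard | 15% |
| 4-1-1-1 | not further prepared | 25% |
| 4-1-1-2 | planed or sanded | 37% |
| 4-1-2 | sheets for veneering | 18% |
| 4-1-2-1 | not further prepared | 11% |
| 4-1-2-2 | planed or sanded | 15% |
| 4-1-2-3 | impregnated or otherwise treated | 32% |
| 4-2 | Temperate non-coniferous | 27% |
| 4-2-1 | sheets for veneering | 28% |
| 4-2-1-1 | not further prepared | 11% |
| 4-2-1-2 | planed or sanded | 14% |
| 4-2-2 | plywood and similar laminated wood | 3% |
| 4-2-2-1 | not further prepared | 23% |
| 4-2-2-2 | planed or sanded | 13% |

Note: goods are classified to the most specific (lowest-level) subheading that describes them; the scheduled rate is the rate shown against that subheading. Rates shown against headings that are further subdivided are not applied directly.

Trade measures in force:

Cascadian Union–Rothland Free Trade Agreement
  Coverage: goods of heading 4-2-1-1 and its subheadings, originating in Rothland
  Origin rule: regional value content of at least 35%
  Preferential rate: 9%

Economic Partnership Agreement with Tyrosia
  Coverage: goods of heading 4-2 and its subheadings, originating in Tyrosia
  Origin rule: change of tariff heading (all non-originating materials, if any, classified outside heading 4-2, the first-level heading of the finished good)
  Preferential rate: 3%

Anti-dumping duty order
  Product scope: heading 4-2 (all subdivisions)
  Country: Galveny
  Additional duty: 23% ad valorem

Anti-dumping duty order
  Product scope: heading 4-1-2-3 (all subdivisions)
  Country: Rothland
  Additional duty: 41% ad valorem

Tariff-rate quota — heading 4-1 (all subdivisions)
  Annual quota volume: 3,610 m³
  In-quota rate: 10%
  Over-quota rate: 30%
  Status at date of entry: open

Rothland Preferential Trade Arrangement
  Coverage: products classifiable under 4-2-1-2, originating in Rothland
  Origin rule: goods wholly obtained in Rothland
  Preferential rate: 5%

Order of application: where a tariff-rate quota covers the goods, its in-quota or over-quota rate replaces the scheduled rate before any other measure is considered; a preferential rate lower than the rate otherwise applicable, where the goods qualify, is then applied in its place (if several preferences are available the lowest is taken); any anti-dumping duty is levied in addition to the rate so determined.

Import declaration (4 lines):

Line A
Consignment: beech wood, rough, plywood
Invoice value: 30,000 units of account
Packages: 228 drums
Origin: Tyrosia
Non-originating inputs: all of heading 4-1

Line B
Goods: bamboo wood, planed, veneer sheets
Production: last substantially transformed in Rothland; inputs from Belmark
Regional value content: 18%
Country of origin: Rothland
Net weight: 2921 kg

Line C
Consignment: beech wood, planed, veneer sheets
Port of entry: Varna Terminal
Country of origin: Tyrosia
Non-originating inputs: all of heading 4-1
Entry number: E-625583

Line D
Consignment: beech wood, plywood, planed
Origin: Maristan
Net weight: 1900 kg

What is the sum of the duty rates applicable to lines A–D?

Line A: beech → 4-2; plywood → 4-2-2; rough → 4-2-2-1. Scheduled 23%. Tyrosia agreement on 4-2: CTH met → 3% available; preferential 3%. → 3%.
Line B: bamboo → 4-1; veneer sheets → 4-1-2; planed → 4-1-2-2. Scheduled 15%. quota on 4-1 open → in-quota 10%; Rothland agreement on 4-2-1-1: 4-1-2-2 not covered; Rothland agreement on 4-2-1-2: 4-1-2-2 not covered. → 10%.
Line C: beech → 4-2; veneer sheets → 4-2-1; planed → 4-2-1-2. Scheduled 14%. Tyrosia agreement on 4-2: CTH met → 3% available; preferential 3%. → 3%.
Line D: beech → 4-2; plywood → 4-2-2; planed → 4-2-2-2. Scheduled 13%. No special measure applies. → 13%.
Sum: 3% + 10% + 3% + 13% = 29%.

29%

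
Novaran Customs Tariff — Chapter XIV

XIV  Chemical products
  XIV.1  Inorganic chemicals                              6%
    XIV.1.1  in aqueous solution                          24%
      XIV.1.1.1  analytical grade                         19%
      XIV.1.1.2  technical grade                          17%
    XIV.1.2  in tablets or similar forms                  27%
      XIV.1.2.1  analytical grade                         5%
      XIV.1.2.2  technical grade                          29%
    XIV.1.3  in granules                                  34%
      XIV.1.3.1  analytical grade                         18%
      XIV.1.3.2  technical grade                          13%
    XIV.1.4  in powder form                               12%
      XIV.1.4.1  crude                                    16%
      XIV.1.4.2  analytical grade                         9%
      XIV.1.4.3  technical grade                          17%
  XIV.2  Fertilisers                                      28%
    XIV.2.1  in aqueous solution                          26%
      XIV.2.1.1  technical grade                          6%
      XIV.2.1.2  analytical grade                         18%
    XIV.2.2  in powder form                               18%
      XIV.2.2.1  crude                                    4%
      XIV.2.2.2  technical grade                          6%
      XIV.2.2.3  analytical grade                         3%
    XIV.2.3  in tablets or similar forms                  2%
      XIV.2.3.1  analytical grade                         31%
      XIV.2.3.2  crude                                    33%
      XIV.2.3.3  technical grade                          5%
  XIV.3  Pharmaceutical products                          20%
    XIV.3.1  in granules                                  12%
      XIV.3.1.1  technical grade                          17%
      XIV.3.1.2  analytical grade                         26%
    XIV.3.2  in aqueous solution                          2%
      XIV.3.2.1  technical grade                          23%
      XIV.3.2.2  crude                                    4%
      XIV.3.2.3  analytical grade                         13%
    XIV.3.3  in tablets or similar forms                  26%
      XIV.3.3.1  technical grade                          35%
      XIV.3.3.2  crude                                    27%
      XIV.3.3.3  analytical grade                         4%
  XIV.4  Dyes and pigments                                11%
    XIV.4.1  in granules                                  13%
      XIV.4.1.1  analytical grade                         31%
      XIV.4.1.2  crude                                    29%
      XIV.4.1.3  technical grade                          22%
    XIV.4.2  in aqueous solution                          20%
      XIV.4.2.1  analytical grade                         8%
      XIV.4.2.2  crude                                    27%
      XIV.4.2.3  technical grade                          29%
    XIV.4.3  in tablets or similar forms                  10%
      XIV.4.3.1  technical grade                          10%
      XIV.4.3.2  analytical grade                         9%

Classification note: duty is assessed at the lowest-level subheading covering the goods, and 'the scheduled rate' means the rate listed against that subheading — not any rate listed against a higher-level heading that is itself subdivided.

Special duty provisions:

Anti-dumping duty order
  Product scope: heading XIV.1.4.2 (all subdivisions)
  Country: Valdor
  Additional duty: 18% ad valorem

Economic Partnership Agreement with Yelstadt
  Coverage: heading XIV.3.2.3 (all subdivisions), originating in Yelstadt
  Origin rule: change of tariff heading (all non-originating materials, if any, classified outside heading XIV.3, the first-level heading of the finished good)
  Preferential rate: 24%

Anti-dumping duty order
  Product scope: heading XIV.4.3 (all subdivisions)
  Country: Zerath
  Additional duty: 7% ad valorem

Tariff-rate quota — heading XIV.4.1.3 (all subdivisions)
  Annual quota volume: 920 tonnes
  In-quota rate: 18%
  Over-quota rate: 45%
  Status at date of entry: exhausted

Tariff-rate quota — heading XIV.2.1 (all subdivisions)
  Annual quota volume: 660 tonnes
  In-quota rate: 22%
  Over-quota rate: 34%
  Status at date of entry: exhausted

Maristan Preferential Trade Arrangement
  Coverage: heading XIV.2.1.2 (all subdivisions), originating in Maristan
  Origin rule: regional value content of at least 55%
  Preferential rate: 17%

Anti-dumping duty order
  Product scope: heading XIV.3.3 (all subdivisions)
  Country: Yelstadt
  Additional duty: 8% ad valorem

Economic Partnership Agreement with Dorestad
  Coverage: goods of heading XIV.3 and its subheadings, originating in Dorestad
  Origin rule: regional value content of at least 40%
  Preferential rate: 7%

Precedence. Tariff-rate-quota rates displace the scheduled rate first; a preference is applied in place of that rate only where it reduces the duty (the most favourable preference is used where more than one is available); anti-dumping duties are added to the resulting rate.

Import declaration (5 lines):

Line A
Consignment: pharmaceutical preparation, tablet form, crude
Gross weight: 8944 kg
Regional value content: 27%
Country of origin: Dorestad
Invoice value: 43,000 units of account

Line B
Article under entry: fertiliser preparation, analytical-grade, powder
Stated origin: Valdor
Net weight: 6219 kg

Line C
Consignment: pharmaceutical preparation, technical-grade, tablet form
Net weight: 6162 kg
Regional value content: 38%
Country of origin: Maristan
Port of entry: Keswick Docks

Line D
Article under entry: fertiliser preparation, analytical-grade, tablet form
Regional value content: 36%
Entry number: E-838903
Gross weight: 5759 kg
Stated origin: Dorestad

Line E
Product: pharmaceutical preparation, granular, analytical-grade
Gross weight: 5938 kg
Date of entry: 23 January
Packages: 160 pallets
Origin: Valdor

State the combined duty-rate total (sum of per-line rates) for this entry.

Line A: pharmaceutical → XIV.3; tablet form → XIV.3.3; crude → XIV.3.3.2. Scheduled 27%. Dorestad agreement on XIV.3: RVC < 40%. → 27%.
Line B: fertiliser → XIV.2; powder → XIV.2.2; analytical-grade → XIV.2.2.3. Scheduled 3%. No special measure applies. → 3%.
Line C: pharmaceutical → XIV.3; tablet form → XIV.3.3; technical-grade → XIV.3.3.1. Scheduled 35%. Maristan agreement on XIV.2.1.2: XIV.3.3.1 not covered. → 35%.
Line D: fertiliser → XIV.2; tablet form → XIV.2.3; analytical-grade → XIV.2.3.1. Scheduled 31%. Dorestad agreement on XIV.3: XIV.2.3.1 not covered. → 31%.
Line E: pharmaceutical → XIV.3; granular → XIV.3.1; analytical-grade → XIV.3.1.2. Scheduled 26%. No special measure applies. → 26%.
Sum: 27% + 3% + 35% + 31% + 26% = 122%.

122%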